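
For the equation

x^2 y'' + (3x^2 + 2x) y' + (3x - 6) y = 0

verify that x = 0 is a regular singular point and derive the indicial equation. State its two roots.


Divide by x^2 to reach normal form y'' + P_1(x) y' + P_2(x) y = 0 with P_1(x) = 3 + 2/x and P_2(x) = 3/x - 6/x^2.
x = 0 is a singular point because the y'-coefficient 3 + 2/x has a pole at x = 0 and the y-coefficient 3/x - 6/x^2 has a pole at x = 0.
It is a regular singular point because x P_1(x) = p(x) = 3x + 2 and x^2 P_2(x) = q(x) = 3x - 6 are polynomials, hence analytic at x = 0.
p(0) = 2,  q(0) = -6.
Indicial equation: r(r-1) + p(0) r + q(0) = 0, i.e. r^2 + (p(0) - 1) r + q(0) = 0, i.e. r^2 + 1 r - 6 = 0.
Discriminant: (1)^2 - 4(-6) = 25, so r = (-1 ± 5)/2.
Solving: r_1 = 2, r_2 = -3.

indicial: r^2 + 1 r - 6 = 0; roots r_1 = 2, r_2 = -3


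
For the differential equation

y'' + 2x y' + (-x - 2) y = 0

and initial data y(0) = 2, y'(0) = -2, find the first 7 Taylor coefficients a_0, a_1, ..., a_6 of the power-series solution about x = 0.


Ansatz: y(x) = sum_{n>=0} a_n x^n, so y'(x) = sum_{n>=1} n a_n x^(n-1) and y''(x) = sum_{n>=2} n(n-1) a_n x^(n-2).
Substitute into P(x) y'' + Q(x) y' + R(x) y = 0 with P(x) = 1, Q(x) = 2x, R(x) = -x - 2, and match powers of x.
Initial conditions: a_0 = 2, a_1 = -2.
Setting the coefficient of each power of x to zero and solving order by order (substituting the coefficients already found):
  x^0: 2 a_2 - 2 a_0 = 0  ->  2 a_2 = 2 a_0 = 4  ->  a_2 = 2
  x^1: 6 a_3 - a_0 = 0  ->  6 a_3 = a_0 = 2  ->  a_3 = 1/3
  x^2: 12 a_4 + 2 a_2 - a_1 = 0  ->  12 a_4 = -2 a_2 + a_1 = -6  ->  a_4 = -1/2
  x^3: 20 a_5 + 4 a_3 - a_2 = 0  ->  20 a_5 = -4 a_3 + a_2 = 2/3  ->  a_5 = 1/30
  x^4: 30 a_6 + 6 a_4 - a_3 = 0  ->  30 a_6 = -6 a_4 + a_3 = 10/3  ->  a_6 = 1/9
Truncated series: y(x) = 2 - 2 x + 2 x^2 + (1/3) x^3 - (1/2) x^4 + (1/30) x^5 + (1/9) x^6 + O(x^7).

a_0 = 2; a_1 = -2; a_2 = 2; a_3 = 1/3; a_4 = -1/2; a_5 = 1/30; a_6 = 1/9


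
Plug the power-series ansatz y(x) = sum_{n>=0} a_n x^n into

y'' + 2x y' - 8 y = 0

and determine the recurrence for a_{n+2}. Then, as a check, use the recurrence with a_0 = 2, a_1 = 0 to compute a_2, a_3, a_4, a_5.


Substitute y = sum_n a_n x^n.
y''(x) has coefficient (n+2)(n+1) a_{n+2} at x^n;
2 x y'(x) has coefficient 2 n a_n at x^n (shift);
-8 y(x) has coefficient -8 a_n at x^n.
Matching x^n: (n+2)(n+1) a_{n+2} + (2n - 8) a_n = 0.
Thus a_{n+2} = (-2n + 8) / ((n+1)(n+2)) * a_n.

Check with a_0 = 2, a_1 = 0 (apply the recurrence for n = 0, 1, 2, 3): a_0 = 2, a_1 = 0, a_2 = 8, a_3 = 0, a_4 = 8/3, a_5 = 0.

a_(n+2) = (-2n + 8) / ((n+1)(n+2)) * a_n; check: a_0 = 2, a_1 = 0, a_2 = 8, a_3 = 0, a_4 = 8/3, a_5 = 0


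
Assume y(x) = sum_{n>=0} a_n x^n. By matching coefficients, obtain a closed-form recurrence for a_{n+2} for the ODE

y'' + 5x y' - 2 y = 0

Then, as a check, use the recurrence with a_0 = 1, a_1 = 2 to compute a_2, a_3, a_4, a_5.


Substitute y = sum_n a_n x^n.
y''(x) has coefficient (n+2)(n+1) a_{n+2} at x^n;
5 x y'(x) has coefficient 5 n a_n at x^n (shift);
-2 y(x) has coefficient -2 a_n at x^n.
Matching x^n: (n+2)(n+1) a_{n+2} + (5n - 2) a_n = 0.
Thus a_{n+2} = (-5n + 2) / ((n+1)(n+2)) * a_n.

Check with a_0 = 1, a_1 = 2 (apply the recurrence for n = 0, 1, 2, 3): a_0 = 1, a_1 = 2, a_2 = 1, a_3 = -1, a_4 = -2/3, a_5 = 13/20.

a_(n+2) = (-5n + 2) / ((n+1)(n+2)) * a_n; check: a_0 = 1, a_1 = 2, a_2 = 1, a_3 = -1, a_4 = -2/3, a_5 = 13/20


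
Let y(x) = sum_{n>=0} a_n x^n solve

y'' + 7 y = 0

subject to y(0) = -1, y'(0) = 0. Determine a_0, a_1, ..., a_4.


Ansatz: y(x) = sum_{n>=0} a_n x^n, so y'(x) = sum_{n>=1} n a_n x^(n-1) and y''(x) = sum_{n>=2} n(n-1) a_n x^(n-2).
Substitute into P(x) y'' + Q(x) y' + R(x) y = 0 with P(x) = 1, Q(x) = 0, R(x) = 7, and match powers of x.
Initial conditions: a_0 = -1, a_1 = 0.
Setting the coefficient of each power of x to zero and solving order by order (substituting the coefficients already found):
  x^0: 2 a_2 + 7 a_0 = 0  ->  2 a_2 = -7 a_0 = 7  ->  a_2 = 7/2
  x^1: 6 a_3 + 7 a_1 = 0  ->  6 a_3 = -7 a_1 = 0  ->  a_3 = 0
  x^2: 12 a_4 + 7 a_2 = 0  ->  12 a_4 = -7 a_2 = -49/2  ->  a_4 = -49/24
Truncated series: y(x) = -1 + (7/2) x^2 - (49/24) x^4 + O(x^5).

a_0 = -1; a_1 = 0; a_2 = 7/2; a_3 = 0; a_4 = -49/24


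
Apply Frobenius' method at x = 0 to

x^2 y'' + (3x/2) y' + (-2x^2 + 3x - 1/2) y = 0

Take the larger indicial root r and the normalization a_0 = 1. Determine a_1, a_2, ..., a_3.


Write in Frobenius form y'' + (p(x)/x) y' + (q(x)/x^2) y = 0:
  p(x) = 3/2,  q(x) = -2x^2 + 3x - 1/2.
Indicial equation: r(r-1) + (3/2) r + (-1/2) = 0 -> roots r_1 = 1/2, r_2 = -1.
Take r = r_1 = 1/2. Let y(x) = x^r sum_{n>=0} a_n x^n with a_0 = 1.
Substitute y = x^r sum a_n x^n and match x^{r+n}. The recurrence is
  D(n) a_n + 3 a_{n-1} - 2 a_{n-2} = 0,  where D(n) = (r+n)(r+n-1) + (3/2)(r+n) + (-1/2).
  a_n = [-3 a_{n-1} + 2 a_{n-2}] / D(n).
Since the indicial polynomial factors as (r - r_1)(r - r_2), D(n) = (r_1 + n - r_1)(r_1 + n - r_2) = n(n + 3/2).
Evaluating step by step (a_0 = 1):
  n = 1: D(1) = 1(1 + 3/2) = 5/2; numerator = -3(1) = -3; a_1 = (-3)/(5/2) = -6/5
  n = 2: D(2) = 2(2 + 3/2) = 7; numerator = -3(-6/5) + 2(1) = 28/5; a_2 = (28/5)/(7) = 4/5
  n = 3: D(3) = 3(3 + 3/2) = 27/2; numerator = -3(4/5) + 2(-6/5) = -24/5; a_3 = (-24/5)/(27/2) = -16/45

r = 1/2; a_0 = 1; a_1 = -6/5; a_2 = 4/5; a_3 = -16/45


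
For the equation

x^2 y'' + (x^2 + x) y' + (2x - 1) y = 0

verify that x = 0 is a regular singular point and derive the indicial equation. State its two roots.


Divide by x^2 to reach normal form y'' + P_1(x) y' + P_2(x) y = 0 with P_1(x) = 1 + 1/x and P_2(x) = 2/x - 1/x^2.
x = 0 is a singular point because the y'-coefficient 1 + 1/x has a pole at x = 0 and the y-coefficient 2/x - 1/x^2 has a pole at x = 0.
It is a regular singular point because x P_1(x) = p(x) = x + 1 and x^2 P_2(x) = q(x) = 2x - 1 are polynomials, hence analytic at x = 0.
p(0) = 1,  q(0) = -1.
Indicial equation: r(r-1) + p(0) r + q(0) = 0, i.e. r^2 + (p(0) - 1) r + q(0) = 0, i.e. r^2 - 1 = 0.
Discriminant: (0)^2 - 4(-1) = 4, so r = (0 ± 2)/2.
Solving: r_1 = 1, r_2 = -1.

indicial: r^2 - 1 = 0; roots r_1 = 1, r_2 = -1


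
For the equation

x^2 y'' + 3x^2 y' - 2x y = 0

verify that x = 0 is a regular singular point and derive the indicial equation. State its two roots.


Divide by x^2 to reach normal form y'' + P_1(x) y' + P_2(x) y = 0 with P_1(x) = 3 and P_2(x) = -2/x.
x = 0 is a singular point because the y-coefficient -2/x has a pole at x = 0.
It is a regular singular point because x P_1(x) = p(x) = 3x and x^2 P_2(x) = q(x) = -2x are polynomials, hence analytic at x = 0.
p(0) = 0,  q(0) = 0.
Indicial equation: r(r-1) + p(0) r + q(0) = 0, i.e. r^2 + (p(0) - 1) r + q(0) = 0, i.e. r^2 - 1 r = 0.
Discriminant: (-1)^2 - 4(0) = 1, so r = (1 ± 1)/2.
Solving: r_1 = 1, r_2 = 0.

indicial: r^2 - 1 r = 0; roots r_1 = 1, r_2 = 0


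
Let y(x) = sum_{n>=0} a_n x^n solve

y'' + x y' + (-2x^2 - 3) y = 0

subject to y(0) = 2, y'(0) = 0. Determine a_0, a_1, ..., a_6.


Ansatz: y(x) = sum_{n>=0} a_n x^n, so y'(x) = sum_{n>=1} n a_n x^(n-1) and y''(x) = sum_{n>=2} n(n-1) a_n x^(n-2).
Substitute into P(x) y'' + Q(x) y' + R(x) y = 0 with P(x) = 1, Q(x) = x, R(x) = -2x^2 - 3, and match powers of x.
Initial conditions: a_0 = 2, a_1 = 0.
Setting the coefficient of each power of x to zero and solving order by order (substituting the coefficients already found):
  x^0: 2 a_2 - 3 a_0 = 0  ->  2 a_2 = 3 a_0 = 6  ->  a_2 = 3
  x^1: 6 a_3 - 2 a_1 = 0  ->  6 a_3 = 2 a_1 = 0  ->  a_3 = 0
  x^2: 12 a_4 - a_2 - 2 a_0 = 0  ->  12 a_4 = a_2 + 2 a_0 = 7  ->  a_4 = 7/12
  x^3: 20 a_5 - 2 a_1 = 0  ->  20 a_5 = 2 a_1 = 0  ->  a_5 = 0
  x^4: 30 a_6 + a_4 - 2 a_2 = 0  ->  30 a_6 = -a_4 + 2 a_2 = 65/12  ->  a_6 = 13/72
Truncated series: y(x) = 2 + 3 x^2 + (7/12) x^4 + (13/72) x^6 + O(x^7).

a_0 = 2; a_1 = 0; a_2 = 3; a_3 = 0; a_4 = 7/12; a_5 = 0; a_6 = 13/72


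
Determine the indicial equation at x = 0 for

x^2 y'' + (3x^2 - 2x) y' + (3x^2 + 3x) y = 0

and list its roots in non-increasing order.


Divide by x^2 to reach normal form y'' + P_1(x) y' + P_2(x) y = 0 with P_1(x) = 3 - 2/x and P_2(x) = 3 + 3/x.
x = 0 is a singular point because the y'-coefficient 3 - 2/x has a pole at x = 0 and the y-coefficient 3 + 3/x has a pole at x = 0.
It is a regular singular point because x P_1(x) = p(x) = 3x - 2 and x^2 P_2(x) = q(x) = 3x^2 + 3x are polynomials, hence analytic at x = 0.
p(0) = -2,  q(0) = 0.
Indicial equation: r(r-1) + p(0) r + q(0) = 0, i.e. r^2 + (p(0) - 1) r + q(0) = 0, i.e. r^2 - 3 r = 0.
Discriminant: (-3)^2 - 4(0) = 9, so r = (3 ± 3)/2.
Solving: r_1 = 3, r_2 = 0.

indicial: r^2 - 3 r = 0; roots r_1 = 3, r_2 = 0


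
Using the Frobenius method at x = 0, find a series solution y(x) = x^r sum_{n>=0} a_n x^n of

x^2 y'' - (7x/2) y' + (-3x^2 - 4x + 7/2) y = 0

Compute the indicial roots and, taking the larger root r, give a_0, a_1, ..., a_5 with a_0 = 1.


Write in Frobenius form y'' + (p(x)/x) y' + (q(x)/x^2) y = 0:
  p(x) = -7/2,  q(x) = -3x^2 - 4x + 7/2.
Indicial equation: r(r-1) + (-7/2) r + (7/2) = 0 -> roots r_1 = 7/2, r_2 = 1.
Take r = r_1 = 7/2. Let y(x) = x^r sum_{n>=0} a_n x^n with a_0 = 1.
Substitute y = x^r sum a_n x^n and match x^{r+n}. The recurrence is
  D(n) a_n - 4 a_{n-1} - 3 a_{n-2} = 0,  where D(n) = (r+n)(r+n-1) + (-7/2)(r+n) + (7/2).
  a_n = [4 a_{n-1} + 3 a_{n-2}] / D(n).
Since the indicial polynomial factors as (r - r_1)(r - r_2), D(n) = (r_1 + n - r_1)(r_1 + n - r_2) = n(n + 5/2).
Evaluating step by step (a_0 = 1):
  n = 1: D(1) = 1(1 + 5/2) = 7/2; numerator = 4(1) = 4; a_1 = (4)/(7/2) = 8/7
  n = 2: D(2) = 2(2 + 5/2) = 9; numerator = 4(8/7) + 3(1) = 53/7; a_2 = (53/7)/(9) = 53/63
  n = 3: D(3) = 3(3 + 5/2) = 33/2; numerator = 4(53/63) + 3(8/7) = 428/63; a_3 = (428/63)/(33/2) = 856/2079
  n = 4: D(4) = 4(4 + 5/2) = 26; numerator = 4(856/2079) + 3(53/63) = 8671/2079; a_4 = (8671/2079)/(26) = 667/4158
  n = 5: D(5) = 5(5 + 5/2) = 75/2; numerator = 4(667/4158) + 3(856/2079) = 3902/2079; a_5 = (3902/2079)/(75/2) = 7804/155925

r = 7/2; a_0 = 1; a_1 = 8/7; a_2 = 53/63; a_3 = 856/2079; a_4 = 667/4158; a_5 = 7804/155925


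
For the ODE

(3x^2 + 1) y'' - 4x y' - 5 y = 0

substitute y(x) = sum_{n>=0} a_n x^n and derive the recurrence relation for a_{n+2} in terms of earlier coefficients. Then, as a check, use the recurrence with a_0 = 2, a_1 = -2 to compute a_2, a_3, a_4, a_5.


Substitute y = sum_n a_n x^n.
(1 + 3 x^2) y'' contributes (n+2)(n+1) a_{n+2} + 3 n(n-1) a_n at x^n.
-4 x y'(x) contributes -4 n a_n at x^n.
-5 y(x) contributes -5 a_n at x^n.
Matching x^n: (n+2)(n+1) a_{n+2} + (3 n(n-1) - 4 n - 5) a_n = 0.
Thus a_{n+2} = (-3 n(n-1) + 4 n + 5) / ((n+1)(n+2)) * a_n.

Check with a_0 = 2, a_1 = -2 (apply the recurrence for n = 0, 1, 2, 3): a_0 = 2, a_1 = -2, a_2 = 5, a_3 = -3, a_4 = 35/12, a_5 = 3/20.

a_(n+2) = (-3 n(n-1) + 4 n + 5) / ((n+1)(n+2)) * a_n; check: a_0 = 2, a_1 = -2, a_2 = 5, a_3 = -3, a_4 = 35/12, a_5 = 3/20


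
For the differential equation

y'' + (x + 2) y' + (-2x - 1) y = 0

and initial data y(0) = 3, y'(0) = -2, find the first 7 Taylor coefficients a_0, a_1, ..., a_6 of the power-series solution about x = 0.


Ansatz: y(x) = sum_{n>=0} a_n x^n, so y'(x) = sum_{n>=1} n a_n x^(n-1) and y''(x) = sum_{n>=2} n(n-1) a_n x^(n-2).
Substitute into P(x) y'' + Q(x) y' + R(x) y = 0 with P(x) = 1, Q(x) = x + 2, R(x) = -2x - 1, and match powers of x.
Initial conditions: a_0 = 3, a_1 = -2.
Setting the coefficient of each power of x to zero and solving order by order (substituting the coefficients already found):
  x^0: 2 a_2 + 2 a_1 - a_0 = 0  ->  2 a_2 = -2 a_1 + a_0 = 7  ->  a_2 = 7/2
  x^1: 6 a_3 + 4 a_2 - 2 a_0 = 0  ->  6 a_3 = -4 a_2 + 2 a_0 = -8  ->  a_3 = -4/3
  x^2: 12 a_4 + 6 a_3 + a_2 - 2 a_1 = 0  ->  12 a_4 = -6 a_3 - a_2 + 2 a_1 = 1/2  ->  a_4 = 1/24
  x^3: 20 a_5 + 8 a_4 + 2 a_3 - 2 a_2 = 0  ->  20 a_5 = -8 a_4 - 2 a_3 + 2 a_2 = 28/3  ->  a_5 = 7/15
  x^4: 30 a_6 + 10 a_5 + 3 a_4 - 2 a_3 = 0  ->  30 a_6 = -10 a_5 - 3 a_4 + 2 a_3 = -179/24  ->  a_6 = -179/720
Truncated series: y(x) = 3 - 2 x + (7/2) x^2 - (4/3) x^3 + (1/24) x^4 + (7/15) x^5 - (179/720) x^6 + O(x^7).

a_0 = 3; a_1 = -2; a_2 = 7/2; a_3 = -4/3; a_4 = 1/24; a_5 = 7/15; a_6 = -179/720


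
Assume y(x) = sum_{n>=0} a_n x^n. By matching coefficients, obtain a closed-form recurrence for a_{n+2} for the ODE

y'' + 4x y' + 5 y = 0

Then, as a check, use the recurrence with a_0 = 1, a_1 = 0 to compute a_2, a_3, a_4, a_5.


Substitute y = sum_n a_n x^n.
y''(x) has coefficient (n+2)(n+1) a_{n+2} at x^n;
4 x y'(x) has coefficient 4 n a_n at x^n (shift);
5 y(x) has coefficient 5 a_n at x^n.
Matching x^n: (n+2)(n+1) a_{n+2} + (4n + 5) a_n = 0.
Thus a_{n+2} = (-4n - 5) / ((n+1)(n+2)) * a_n.

Check with a_0 = 1, a_1 = 0 (apply the recurrence for n = 0, 1, 2, 3): a_0 = 1, a_1 = 0, a_2 = -5/2, a_3 = 0, a_4 = 65/24, a_5 = 0.

a_(n+2) = (-4n - 5) / ((n+1)(n+2)) * a_n; check: a_0 = 1, a_1 = 0, a_2 = -5/2, a_3 = 0, a_4 = 65/24, a_5 = 0


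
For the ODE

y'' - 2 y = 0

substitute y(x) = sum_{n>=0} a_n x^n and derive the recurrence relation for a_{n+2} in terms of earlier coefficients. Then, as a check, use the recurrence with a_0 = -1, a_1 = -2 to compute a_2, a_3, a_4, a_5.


Substitute y = sum_n a_n x^n into y'' + (const) y = 0.
y''(x) = sum_{n>=0} (n+2)(n+1) a_{n+2} x^n.
The ODE becomes sum_n [(n+2)(n+1) a_{n+2} - 2 a_n] x^n = 0.
Setting each coefficient to zero gives the recurrence:
  (n+2)(n+1) a_{n+2} - 2 a_n = 0,
  a_{n+2} = 2 / ((n+1)(n+2)) a_n.

Check with a_0 = -1, a_1 = -2 (apply the recurrence for n = 0, 1, 2, 3): a_0 = -1, a_1 = -2, a_2 = -1, a_3 = -2/3, a_4 = -1/6, a_5 = -1/15.

a_{n+2} = 2/((n+1)(n+2)) * a_n; check: a_0 = -1, a_1 = -2, a_2 = -1, a_3 = -2/3, a_4 = -1/6, a_5 = -1/15


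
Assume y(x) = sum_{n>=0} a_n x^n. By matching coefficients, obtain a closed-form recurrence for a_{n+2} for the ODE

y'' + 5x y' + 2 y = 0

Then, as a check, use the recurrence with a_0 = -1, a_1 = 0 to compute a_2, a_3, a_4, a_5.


Substitute y = sum_n a_n x^n.
y''(x) has coefficient (n+2)(n+1) a_{n+2} at x^n;
5 x y'(x) has coefficient 5 n a_n at x^n (shift);
2 y(x) has coefficient 2 a_n at x^n.
Matching x^n: (n+2)(n+1) a_{n+2} + (5n + 2) a_n = 0.
Thus a_{n+2} = (-5n - 2) / ((n+1)(n+2)) * a_n.

Check with a_0 = -1, a_1 = 0 (apply the recurrence for n = 0, 1, 2, 3): a_0 = -1, a_1 = 0, a_2 = 1, a_3 = 0, a_4 = -1, a_5 = 0.

a_(n+2) = (-5n - 2) / ((n+1)(n+2)) * a_n; check: a_0 = -1, a_1 = 0, a_2 = 1, a_3 = 0, a_4 = -1, a_5 = 0


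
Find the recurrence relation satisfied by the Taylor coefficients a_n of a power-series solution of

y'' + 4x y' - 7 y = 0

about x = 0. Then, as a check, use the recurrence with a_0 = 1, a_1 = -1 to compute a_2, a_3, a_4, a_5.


Substitute y = sum_n a_n x^n.
y''(x) has coefficient (n+2)(n+1) a_{n+2} at x^n;
4 x y'(x) has coefficient 4 n a_n at x^n (shift);
-7 y(x) has coefficient -7 a_n at x^n.
Matching x^n: (n+2)(n+1) a_{n+2} + (4n - 7) a_n = 0.
Thus a_{n+2} = (-4n + 7) / ((n+1)(n+2)) * a_n.

Check with a_0 = 1, a_1 = -1 (apply the recurrence for n = 0, 1, 2, 3): a_0 = 1, a_1 = -1, a_2 = 7/2, a_3 = -1/2, a_4 = -7/24, a_5 = 1/8.

a_(n+2) = (-4n + 7) / ((n+1)(n+2)) * a_n; check: a_0 = 1, a_1 = -1, a_2 = 7/2, a_3 = -1/2, a_4 = -7/24, a_5 = 1/8


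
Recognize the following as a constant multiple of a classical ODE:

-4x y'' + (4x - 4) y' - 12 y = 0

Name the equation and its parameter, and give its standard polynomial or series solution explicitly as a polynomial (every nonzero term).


All three coefficients share the factor -4; dividing through by -4 gives  x y'' + (1 - x) y' + 3 y = 0.
This matches the Laguerre equation x y'' + (1 - x) y' + n y = 0 with n = 3; the polynomial solution is L_3(x).
With y = sum_k a_k x^k, matching x^k gives (k+1)k a_{k+1} + (k+1) a_{k+1} - k a_k + n a_k = 0, i.e. (k+1)^2 a_{k+1} = (k - n) a_k = (k - 3) a_k. The right side vanishes at k = 3, so the series terminates at degree 3.
Standard normalization L_n(0) = 1 gives a_0 = 1. Work upward with a_{k+1} = (k - 3) a_k / (k+1)^2:
  a_1 = (0 - 3)(1) / 1^2 = -3/1 = -3
  a_2 = (1 - 3)(-3) / 2^2 = 6/4 = 3/2
  a_3 = (2 - 3)(3/2) / 3^2 = (-3/2)/9 = -1/6
Hence L_3(x) = -x^3/6 + 3 x^2/2 - 3 x + 1.

L_3(x); series = -x^3/6 + 3 x^2/2 - 3 x + 1


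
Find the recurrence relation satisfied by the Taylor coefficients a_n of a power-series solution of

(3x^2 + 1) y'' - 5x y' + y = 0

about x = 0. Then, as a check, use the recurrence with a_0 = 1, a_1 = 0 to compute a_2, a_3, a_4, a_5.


Substitute y = sum_n a_n x^n.
(1 + 3 x^2) y'' contributes (n+2)(n+1) a_{n+2} + 3 n(n-1) a_n at x^n.
-5 x y'(x) contributes -5 n a_n at x^n.
y(x) contributes 1 a_n at x^n.
Matching x^n: (n+2)(n+1) a_{n+2} + (3 n(n-1) - 5 n + 1) a_n = 0.
Thus a_{n+2} = (-3 n(n-1) + 5 n - 1) / ((n+1)(n+2)) * a_n.

Check with a_0 = 1, a_1 = 0 (apply the recurrence for n = 0, 1, 2, 3): a_0 = 1, a_1 = 0, a_2 = -1/2, a_3 = 0, a_4 = -1/8, a_5 = 0.

a_(n+2) = (-3 n(n-1) + 5 n - 1) / ((n+1)(n+2)) * a_n; check: a_0 = 1, a_1 = 0, a_2 = -1/2, a_3 = 0, a_4 = -1/8, a_5 = 0


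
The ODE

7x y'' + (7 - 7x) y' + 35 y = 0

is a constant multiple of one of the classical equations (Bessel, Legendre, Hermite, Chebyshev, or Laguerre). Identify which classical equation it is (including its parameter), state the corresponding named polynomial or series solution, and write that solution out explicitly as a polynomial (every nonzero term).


All three coefficients share the factor 7; dividing through by 7 gives  x y'' + (1 - x) y' + 5 y = 0.
This matches the Laguerre equation x y'' + (1 - x) y' + n y = 0 with n = 5; the polynomial solution is L_5(x).
With y = sum_k a_k x^k, matching x^k gives (k+1)k a_{k+1} + (k+1) a_{k+1} - k a_k + n a_k = 0, i.e. (k+1)^2 a_{k+1} = (k - n) a_k = (k - 5) a_k. The right side vanishes at k = 5, so the series terminates at degree 5.
Standard normalization L_n(0) = 1 gives a_0 = 1. Work upward with a_{k+1} = (k - 5) a_k / (k+1)^2:
  a_1 = (0 - 5)(1) / 1^2 = -5/1 = -5
  a_2 = (1 - 5)(-5) / 2^2 = 20/4 = 5
  a_3 = (2 - 5)(5) / 3^2 = -15/9 = -5/3
  a_4 = (3 - 5)(-5/3) / 4^2 = (10/3)/16 = 5/24
  a_5 = (4 - 5)(5/24) / 5^2 = (-5/24)/25 = -1/120
Hence L_5(x) = -x^5/120 + 5 x^4/24 - 5 x^3/3 + 5 x^2 - 5 x + 1.

L_5(x); series = -x^5/120 + 5 x^4/24 - 5 x^3/3 + 5 x^2 - 5 x + 1


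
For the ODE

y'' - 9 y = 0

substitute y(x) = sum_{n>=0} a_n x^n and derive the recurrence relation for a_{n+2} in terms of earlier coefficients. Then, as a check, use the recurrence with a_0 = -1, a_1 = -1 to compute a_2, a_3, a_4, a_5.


Substitute y = sum_n a_n x^n into y'' + (const) y = 0.
y''(x) = sum_{n>=0} (n+2)(n+1) a_{n+2} x^n.
The ODE becomes sum_n [(n+2)(n+1) a_{n+2} - 9 a_n] x^n = 0.
Setting each coefficient to zero gives the recurrence:
  (n+2)(n+1) a_{n+2} - 9 a_n = 0,
  a_{n+2} = 9 / ((n+1)(n+2)) a_n.

Check with a_0 = -1, a_1 = -1 (apply the recurrence for n = 0, 1, 2, 3): a_0 = -1, a_1 = -1, a_2 = -9/2, a_3 = -3/2, a_4 = -27/8, a_5 = -27/40.

a_{n+2} = 9/((n+1)(n+2)) * a_n; check: a_0 = -1, a_1 = -1, a_2 = -9/2, a_3 = -3/2, a_4 = -27/8, a_5 = -27/40


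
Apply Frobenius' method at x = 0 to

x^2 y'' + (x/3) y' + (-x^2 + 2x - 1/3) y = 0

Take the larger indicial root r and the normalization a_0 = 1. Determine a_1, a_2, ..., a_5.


Write in Frobenius form y'' + (p(x)/x) y' + (q(x)/x^2) y = 0:
  p(x) = 1/3,  q(x) = -x^2 + 2x - 1/3.
Indicial equation: r(r-1) + (1/3) r + (-1/3) = 0 -> roots r_1 = 1, r_2 = -1/3.
Take r = r_1 = 1. Let y(x) = x^r sum_{n>=0} a_n x^n with a_0 = 1.
Substitute y = x^r sum a_n x^n and match x^{r+n}. The recurrence is
  D(n) a_n + 2 a_{n-1} - 1 a_{n-2} = 0,  where D(n) = (r+n)(r+n-1) + (1/3)(r+n) + (-1/3).
  a_n = [-2 a_{n-1} + 1 a_{n-2}] / D(n).
Since the indicial polynomial factors as (r - r_1)(r - r_2), D(n) = (r_1 + n - r_1)(r_1 + n - r_2) = n(n + 4/3).
Evaluating step by step (a_0 = 1):
  n = 1: D(1) = 1(1 + 4/3) = 7/3; numerator = -2(1) = -2; a_1 = (-2)/(7/3) = -6/7
  n = 2: D(2) = 2(2 + 4/3) = 20/3; numerator = -2(-6/7) + 1(1) = 19/7; a_2 = (19/7)/(20/3) = 57/140
  n = 3: D(3) = 3(3 + 4/3) = 13; numerator = -2(57/140) + 1(-6/7) = -117/70; a_3 = (-117/70)/(13) = -9/70
  n = 4: D(4) = 4(4 + 4/3) = 64/3; numerator = -2(-9/70) + 1(57/140) = 93/140; a_4 = (93/140)/(64/3) = 279/8960
  n = 5: D(5) = 5(5 + 4/3) = 95/3; numerator = -2(279/8960) + 1(-9/70) = -171/896; a_5 = (-171/896)/(95/3) = -27/4480

r = 1; a_0 = 1; a_1 = -6/7; a_2 = 57/140; a_3 = -9/70; a_4 = 279/8960; a_5 = -27/4480


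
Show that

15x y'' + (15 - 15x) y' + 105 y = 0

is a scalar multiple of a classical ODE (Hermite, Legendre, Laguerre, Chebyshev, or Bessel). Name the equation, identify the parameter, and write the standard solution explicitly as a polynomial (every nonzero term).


All three coefficients share the factor 15; dividing through by 15 gives  x y'' + (1 - x) y' + 7 y = 0.
This matches the Laguerre equation x y'' + (1 - x) y' + n y = 0 with n = 7; the polynomial solution is L_7(x).
With y = sum_k a_k x^k, matching x^k gives (k+1)k a_{k+1} + (k+1) a_{k+1} - k a_k + n a_k = 0, i.e. (k+1)^2 a_{k+1} = (k - n) a_k = (k - 7) a_k. The right side vanishes at k = 7, so the series terminates at degree 7.
Standard normalization L_n(0) = 1 gives a_0 = 1. Work upward with a_{k+1} = (k - 7) a_k / (k+1)^2:
  a_1 = (0 - 7)(1) / 1^2 = -7/1 = -7
  a_2 = (1 - 7)(-7) / 2^2 = 42/4 = 21/2
  a_3 = (2 - 7)(21/2) / 3^2 = (-105/2)/9 = -35/6
  a_4 = (3 - 7)(-35/6) / 4^2 = (70/3)/16 = 35/24
  a_5 = (4 - 7)(35/24) / 5^2 = (-35/8)/25 = -7/40
  a_6 = (5 - 7)(-7/40) / 6^2 = (7/20)/36 = 7/720
  a_7 = (6 - 7)(7/720) / 7^2 = (-7/720)/49 = -1/5040
Hence L_7(x) = -x^7/5040 + 7 x^6/720 - 7 x^5/40 + 35 x^4/24 - 35 x^3/6 + 21 x^2/2 - 7 x + 1.

L_7(x); series = -x^7/5040 + 7 x^6/720 - 7 x^5/40 + 35 x^4/24 - 35 x^3/6 + 21 x^2/2 - 7 x + 1


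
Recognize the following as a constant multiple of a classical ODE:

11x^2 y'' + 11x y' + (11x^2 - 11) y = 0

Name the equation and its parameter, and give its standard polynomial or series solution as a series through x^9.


All three coefficients share the factor 11; dividing through by 11 gives  x^2 y'' + x y' + (x^2 - 1) y = 0.
This matches the Bessel equation x^2 y'' + x y' + (x^2 - nu^2) y = 0 with nu^2 = 1, so nu = 1; the solution bounded at x = 0 is J_1(x).
Frobenius at x = 0: indicial roots ±nu; for r = nu the recurrence k(k + 2nu) c_k = -c_{k-2} gives the standard series J_nu(x) = sum_{k>=0} (-1)^k / (k! (k+nu)!) (x/2)^(2k+nu). Evaluate the first 5 terms:
  k = 0: (-1)^0 / (0! * 1! * 2^1) x^1 = 1/(1*1*2) x^1 = (1/2) x^1
  k = 1: (-1)^1 / (1! * 2! * 2^3) x^3 = -1/(1*2*8) x^3 = (-1/16) x^3
  k = 2: (-1)^2 / (2! * 3! * 2^5) x^5 = 1/(2*6*32) x^5 = (1/384) x^5
  k = 3: (-1)^3 / (3! * 4! * 2^7) x^7 = -1/(6*24*128) x^7 = (-1/18432) x^7
  k = 4: (-1)^4 / (4! * 5! * 2^9) x^9 = 1/(24*120*512) x^9 = (1/1474560) x^9
Hence J_1(x) = x^9/1474560 - x^7/18432 + x^5/384 - x^3/16 + x/2 + ....

J_1(x); series = x^9/1474560 - x^7/18432 + x^5/384 - x^3/16 + x/2


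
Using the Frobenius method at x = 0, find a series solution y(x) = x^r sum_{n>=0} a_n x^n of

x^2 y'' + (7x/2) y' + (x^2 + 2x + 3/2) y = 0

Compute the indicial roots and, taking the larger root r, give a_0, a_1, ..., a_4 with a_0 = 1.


Write in Frobenius form y'' + (p(x)/x) y' + (q(x)/x^2) y = 0:
  p(x) = 7/2,  q(x) = x^2 + 2x + 3/2.
Indicial equation: r(r-1) + (7/2) r + (3/2) = 0 -> roots r_1 = -1, r_2 = -3/2.
Take r = r_1 = -1. Let y(x) = x^r sum_{n>=0} a_n x^n with a_0 = 1.
Substitute y = x^r sum a_n x^n and match x^{r+n}. The recurrence is
  D(n) a_n + 2 a_{n-1} + 1 a_{n-2} = 0,  where D(n) = (r+n)(r+n-1) + (7/2)(r+n) + (3/2).
  a_n = [-2 a_{n-1} - 1 a_{n-2}] / D(n).
Since the indicial polynomial factors as (r - r_1)(r - r_2), D(n) = (r_1 + n - r_1)(r_1 + n - r_2) = n(n + 1/2).
Evaluating step by step (a_0 = 1):
  n = 1: D(1) = 1(1 + 1/2) = 3/2; numerator = -2(1) = -2; a_1 = (-2)/(3/2) = -4/3
  n = 2: D(2) = 2(2 + 1/2) = 5; numerator = -2(-4/3) - 1(1) = 5/3; a_2 = (5/3)/(5) = 1/3
  n = 3: D(3) = 3(3 + 1/2) = 21/2; numerator = -2(1/3) - 1(-4/3) = 2/3; a_3 = (2/3)/(21/2) = 4/63
  n = 4: D(4) = 4(4 + 1/2) = 18; numerator = -2(4/63) - 1(1/3) = -29/63; a_4 = (-29/63)/(18) = -29/1134

r = -1; a_0 = 1; a_1 = -4/3; a_2 = 1/3; a_3 = 4/63; a_4 = -29/1134


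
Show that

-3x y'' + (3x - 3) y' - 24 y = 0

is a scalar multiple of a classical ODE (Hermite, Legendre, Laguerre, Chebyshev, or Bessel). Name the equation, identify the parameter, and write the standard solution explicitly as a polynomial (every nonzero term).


All three coefficients share the factor -3; dividing through by -3 gives  x y'' + (1 - x) y' + 8 y = 0.
This matches the Laguerre equation x y'' + (1 - x) y' + n y = 0 with n = 8; the polynomial solution is L_8(x).
With y = sum_k a_k x^k, matching x^k gives (k+1)k a_{k+1} + (k+1) a_{k+1} - k a_k + n a_k = 0, i.e. (k+1)^2 a_{k+1} = (k - n) a_k = (k - 8) a_k. The right side vanishes at k = 8, so the series terminates at degree 8.
Standard normalization L_n(0) = 1 gives a_0 = 1. Work upward with a_{k+1} = (k - 8) a_k / (k+1)^2:
  a_1 = (0 - 8)(1) / 1^2 = -8/1 = -8
  a_2 = (1 - 8)(-8) / 2^2 = 56/4 = 14
  a_3 = (2 - 8)(14) / 3^2 = -84/9 = -28/3
  a_4 = (3 - 8)(-28/3) / 4^2 = (140/3)/16 = 35/12
  a_5 = (4 - 8)(35/12) / 5^2 = (-35/3)/25 = -7/15
  a_6 = (5 - 8)(-7/15) / 6^2 = (7/5)/36 = 7/180
  a_7 = (6 - 8)(7/180) / 7^2 = (-7/90)/49 = -1/630
  a_8 = (7 - 8)(-1/630) / 8^2 = (1/630)/64 = 1/40320
Hence L_8(x) = x^8/40320 - x^7/630 + 7 x^6/180 - 7 x^5/15 + 35 x^4/12 - 28 x^3/3 + 14 x^2 - 8 x + 1.

L_8(x); series = x^8/40320 - x^7/630 + 7 x^6/180 - 7 x^5/15 + 35 x^4/12 - 28 x^3/3 + 14 x^2 - 8 x + 1


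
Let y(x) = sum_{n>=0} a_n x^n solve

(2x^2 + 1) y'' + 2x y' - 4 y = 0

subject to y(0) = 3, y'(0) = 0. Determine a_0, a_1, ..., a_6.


Ansatz: y(x) = sum_{n>=0} a_n x^n, so y'(x) = sum_{n>=1} n a_n x^(n-1) and y''(x) = sum_{n>=2} n(n-1) a_n x^(n-2).
Substitute into P(x) y'' + Q(x) y' + R(x) y = 0 with P(x) = 2x^2 + 1, Q(x) = 2x, R(x) = -4, and match powers of x.
Initial conditions: a_0 = 3, a_1 = 0.
Setting the coefficient of each power of x to zero and solving order by order (substituting the coefficients already found):
  x^0: 2 a_2 - 4 a_0 = 0  ->  2 a_2 = 4 a_0 = 12  ->  a_2 = 6
  x^1: 6 a_3 - 2 a_1 = 0  ->  6 a_3 = 2 a_1 = 0  ->  a_3 = 0
  x^2: 12 a_4 + 4 a_2 = 0  ->  12 a_4 = -4 a_2 = -24  ->  a_4 = -2
  x^3: 20 a_5 + 14 a_3 = 0  ->  20 a_5 = -14 a_3 = 0  ->  a_5 = 0
  x^4: 30 a_6 + 28 a_4 = 0  ->  30 a_6 = -28 a_4 = 56  ->  a_6 = 28/15
Truncated series: y(x) = 3 + 6 x^2 - 2 x^4 + (28/15) x^6 + O(x^7).

a_0 = 3; a_1 = 0; a_2 = 6; a_3 = 0; a_4 = -2; a_5 = 0; a_6 = 28/15


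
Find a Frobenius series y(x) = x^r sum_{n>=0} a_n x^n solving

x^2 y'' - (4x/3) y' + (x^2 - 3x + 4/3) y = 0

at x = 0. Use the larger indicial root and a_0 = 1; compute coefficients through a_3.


Write in Frobenius form y'' + (p(x)/x) y' + (q(x)/x^2) y = 0:
  p(x) = -4/3,  q(x) = x^2 - 3x + 4/3.
Indicial equation: r(r-1) + (-4/3) r + (4/3) = 0 -> roots r_1 = 4/3, r_2 = 1.
Take r = r_1 = 4/3. Let y(x) = x^r sum_{n>=0} a_n x^n with a_0 = 1.
Substitute y = x^r sum a_n x^n and match x^{r+n}. The recurrence is
  D(n) a_n - 3 a_{n-1} + 1 a_{n-2} = 0,  where D(n) = (r+n)(r+n-1) + (-4/3)(r+n) + (4/3).
  a_n = [3 a_{n-1} - 1 a_{n-2}] / D(n).
Since the indicial polynomial factors as (r - r_1)(r - r_2), D(n) = (r_1 + n - r_1)(r_1 + n - r_2) = n(n + 1/3).
Evaluating step by step (a_0 = 1):
  n = 1: D(1) = 1(1 + 1/3) = 4/3; numerator = 3(1) = 3; a_1 = (3)/(4/3) = 9/4
  n = 2: D(2) = 2(2 + 1/3) = 14/3; numerator = 3(9/4) - 1(1) = 23/4; a_2 = (23/4)/(14/3) = 69/56
  n = 3: D(3) = 3(3 + 1/3) = 10; numerator = 3(69/56) - 1(9/4) = 81/56; a_3 = (81/56)/(10) = 81/560

r = 4/3; a_0 = 1; a_1 = 9/4; a_2 = 69/56; a_3 = 81/560


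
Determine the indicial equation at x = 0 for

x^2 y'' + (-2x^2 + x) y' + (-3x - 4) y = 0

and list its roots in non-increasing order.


Divide by x^2 to reach normal form y'' + P_1(x) y' + P_2(x) y = 0 with P_1(x) = -2 + 1/x and P_2(x) = -3/x - 4/x^2.
x = 0 is a singular point because the y'-coefficient -2 + 1/x has a pole at x = 0 and the y-coefficient -3/x - 4/x^2 has a pole at x = 0.
It is a regular singular point because x P_1(x) = p(x) = 1 - 2x and x^2 P_2(x) = q(x) = -3x - 4 are polynomials, hence analytic at x = 0.
p(0) = 1,  q(0) = -4.
Indicial equation: r(r-1) + p(0) r + q(0) = 0, i.e. r^2 + (p(0) - 1) r + q(0) = 0, i.e. r^2 - 4 = 0.
Discriminant: (0)^2 - 4(-4) = 16, so r = (0 ± 4)/2.
Solving: r_1 = 2, r_2 = -2.

indicial: r^2 - 4 = 0; roots r_1 = 2, r_2 = -2


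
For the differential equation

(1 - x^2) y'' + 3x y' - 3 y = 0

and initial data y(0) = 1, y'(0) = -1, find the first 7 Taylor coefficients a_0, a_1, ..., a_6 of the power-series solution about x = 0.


Ansatz: y(x) = sum_{n>=0} a_n x^n, so y'(x) = sum_{n>=1} n a_n x^(n-1) and y''(x) = sum_{n>=2} n(n-1) a_n x^(n-2).
Substitute into P(x) y'' + Q(x) y' + R(x) y = 0 with P(x) = 1 - x^2, Q(x) = 3x, R(x) = -3, and match powers of x.
Initial conditions: a_0 = 1, a_1 = -1.
Setting the coefficient of each power of x to zero and solving order by order (substituting the coefficients already found):
  x^0: 2 a_2 - 3 a_0 = 0  ->  2 a_2 = 3 a_0 = 3  ->  a_2 = 3/2
  x^1: 6 a_3 = 0  ->  a_3 = 0
  x^2: 12 a_4 + a_2 = 0  ->  12 a_4 = -a_2 = -3/2  ->  a_4 = -1/8
  x^3: 20 a_5 = 0  ->  a_5 = 0
  x^4: 30 a_6 - 3 a_4 = 0  ->  30 a_6 = 3 a_4 = -3/8  ->  a_6 = -1/80
Truncated series: y(x) = 1 - x + (3/2) x^2 - (1/8) x^4 - (1/80) x^6 + O(x^7).

a_0 = 1; a_1 = -1; a_2 = 3/2; a_3 = 0; a_4 = -1/8; a_5 = 0; a_6 = -1/80


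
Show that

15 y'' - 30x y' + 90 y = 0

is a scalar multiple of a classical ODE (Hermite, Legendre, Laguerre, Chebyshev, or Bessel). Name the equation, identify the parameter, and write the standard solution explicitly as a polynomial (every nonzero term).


All three coefficients share the factor 15; dividing through by 15 gives  y'' - 2x y' + 6 y = 0.
This matches the Hermite equation y'' - 2x y' + 2n y = 0 with 2n = 6, so n = 3; the polynomial solution is H_3(x).
With y = sum_k a_k x^k, matching x^k gives (k+2)(k+1) a_{k+2} = 2(k - n) a_k = 2(k - 3) a_k. The right side vanishes at k = 3, so the series with the parity of 3 terminates at degree 3.
Standard normalization: leading coefficient of H_n is 2^n, so a_3 = 2^3 = 8. Work downward with a_k = (k+1)(k+2) a_{k+2} / (2(k - n)):
  a_1 = (2)(3)(8) / (2(1 - 3)) = 48/(-4) = -12
Hence H_3(x) = 8 x^3 - 12 x.

H_3(x); series = 8 x^3 - 12 x


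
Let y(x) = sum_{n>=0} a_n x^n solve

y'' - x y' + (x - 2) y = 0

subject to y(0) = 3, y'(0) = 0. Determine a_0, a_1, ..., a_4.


Ansatz: y(x) = sum_{n>=0} a_n x^n, so y'(x) = sum_{n>=1} n a_n x^(n-1) and y''(x) = sum_{n>=2} n(n-1) a_n x^(n-2).
Substitute into P(x) y'' + Q(x) y' + R(x) y = 0 with P(x) = 1, Q(x) = -x, R(x) = x - 2, and match powers of x.
Initial conditions: a_0 = 3, a_1 = 0.
Setting the coefficient of each power of x to zero and solving order by order (substituting the coefficients already found):
  x^0: 2 a_2 - 2 a_0 = 0  ->  2 a_2 = 2 a_0 = 6  ->  a_2 = 3
  x^1: 6 a_3 - 3 a_1 + a_0 = 0  ->  6 a_3 = 3 a_1 - a_0 = -3  ->  a_3 = -1/2
  x^2: 12 a_4 - 4 a_2 + a_1 = 0  ->  12 a_4 = 4 a_2 - a_1 = 12  ->  a_4 = 1
Truncated series: y(x) = 3 + 3 x^2 - (1/2) x^3 + x^4 + O(x^5).

a_0 = 3; a_1 = 0; a_2 = 3; a_3 = -1/2; a_4 = 1


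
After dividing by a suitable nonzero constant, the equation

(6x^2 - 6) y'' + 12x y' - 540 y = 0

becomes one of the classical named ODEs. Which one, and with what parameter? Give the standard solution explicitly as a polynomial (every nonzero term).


All three coefficients share the factor -6; dividing through by -6 gives  (1 - x^2) y'' - 2x y' + 90 y = 0.
This matches the Legendre equation (1 - x^2) y'' - 2x y' + n(n+1) y = 0 (note the -2x y' term) with n(n+1) = 90, so n = 9; the polynomial solution is P_9(x).
With y = sum_k a_k x^k, matching x^k gives (k+2)(k+1) a_{k+2} = [k(k+1) - n(n+1)] a_k = (k - 9)(k + 10) a_k. The right side vanishes at k = 9, so the series with the parity of 9 terminates at degree 9.
Standard normalization (P_n(1) = 1): leading coefficient (2n)!/(2^n (n!)^2) = 6402373705728000/(512*131681894400) = 12155/128, so a_9 = 12155/128. Work downward with a_k = (k+1)(k+2) a_{k+2} / ((k - 9)(k + 10)):
  a_7 = (8)(9)(12155/128) / ((7 - 9)(7 + 10)) = (109395/16)/(-34) = -6435/32
  a_5 = (6)(7)(-6435/32) / ((5 - 9)(5 + 10)) = (-135135/16)/(-60) = 9009/64
  a_3 = (4)(5)(9009/64) / ((3 - 9)(3 + 10)) = (45045/16)/(-78) = -1155/32
  a_1 = (2)(3)(-1155/32) / ((1 - 9)(1 + 10)) = (-3465/16)/(-88) = 315/128
Hence P_9(x) = 12155 x^9/128 - 6435 x^7/32 + 9009 x^5/64 - 1155 x^3/32 + 315 x/128.

P_9(x); series = 12155 x^9/128 - 6435 x^7/32 + 9009 x^5/64 - 1155 x^3/32 + 315 x/128


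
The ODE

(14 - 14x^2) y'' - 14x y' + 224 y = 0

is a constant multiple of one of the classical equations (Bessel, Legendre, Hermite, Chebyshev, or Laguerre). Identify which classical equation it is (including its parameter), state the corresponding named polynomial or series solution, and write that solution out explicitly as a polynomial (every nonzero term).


All three coefficients share the factor 14; dividing through by 14 gives  (1 - x^2) y'' - x y' + 16 y = 0.
This matches the Chebyshev equation (1 - x^2) y'' - x y' + n^2 y = 0 (note the -x y' term, not -2x y') with n^2 = 16, so n = 4; the polynomial solution is T_4(x).
With y = sum_k a_k x^k, matching x^k gives (k+2)(k+1) a_{k+2} = (k^2 - n^2) a_k = (k - 4)(k + 4) a_k. The right side vanishes at k = 4, so the series with the parity of 4 terminates at degree 4.
Standard normalization: leading coefficient of T_n is 2^(n-1), so a_4 = 2^3 = 8. Work downward with a_k = (k+1)(k+2) a_{k+2} / ((k - 4)(k + 4)):
  a_2 = (3)(4)(8) / ((2 - 4)(2 + 4)) = 96/(-12) = -8
  a_0 = (1)(2)(-8) / ((0 - 4)(0 + 4)) = -16/(-16) = 1
Hence T_4(x) = 8 x^4 - 8 x^2 + 1.

T_4(x); series = 8 x^4 - 8 x^2 + 1


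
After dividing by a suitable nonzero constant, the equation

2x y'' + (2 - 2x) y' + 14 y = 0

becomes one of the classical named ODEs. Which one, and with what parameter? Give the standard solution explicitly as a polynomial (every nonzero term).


All three coefficients share the factor 2; dividing through by 2 gives  x y'' + (1 - x) y' + 7 y = 0.
This matches the Laguerre equation x y'' + (1 - x) y' + n y = 0 with n = 7; the polynomial solution is L_7(x).
With y = sum_k a_k x^k, matching x^k gives (k+1)k a_{k+1} + (k+1) a_{k+1} - k a_k + n a_k = 0, i.e. (k+1)^2 a_{k+1} = (k - n) a_k = (k - 7) a_k. The right side vanishes at k = 7, so the series terminates at degree 7.
Standard normalization L_n(0) = 1 gives a_0 = 1. Work upward with a_{k+1} = (k - 7) a_k / (k+1)^2:
  a_1 = (0 - 7)(1) / 1^2 = -7/1 = -7
  a_2 = (1 - 7)(-7) / 2^2 = 42/4 = 21/2
  a_3 = (2 - 7)(21/2) / 3^2 = (-105/2)/9 = -35/6
  a_4 = (3 - 7)(-35/6) / 4^2 = (70/3)/16 = 35/24
  a_5 = (4 - 7)(35/24) / 5^2 = (-35/8)/25 = -7/40
  a_6 = (5 - 7)(-7/40) / 6^2 = (7/20)/36 = 7/720
  a_7 = (6 - 7)(7/720) / 7^2 = (-7/720)/49 = -1/5040
Hence L_7(x) = -x^7/5040 + 7 x^6/720 - 7 x^5/40 + 35 x^4/24 - 35 x^3/6 + 21 x^2/2 - 7 x + 1.

L_7(x); series = -x^7/5040 + 7 x^6/720 - 7 x^5/40 + 35 x^4/24 - 35 x^3/6 + 21 x^2/2 - 7 x + 1


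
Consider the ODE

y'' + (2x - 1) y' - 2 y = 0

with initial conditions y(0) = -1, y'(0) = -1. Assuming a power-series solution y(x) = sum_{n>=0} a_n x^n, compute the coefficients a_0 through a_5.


Ansatz: y(x) = sum_{n>=0} a_n x^n, so y'(x) = sum_{n>=1} n a_n x^(n-1) and y''(x) = sum_{n>=2} n(n-1) a_n x^(n-2).
Substitute into P(x) y'' + Q(x) y' + R(x) y = 0 with P(x) = 1, Q(x) = 2x - 1, R(x) = -2, and match powers of x.
Initial conditions: a_0 = -1, a_1 = -1.
Setting the coefficient of each power of x to zero and solving order by order (substituting the coefficients already found):
  x^0: 2 a_2 - a_1 - 2 a_0 = 0  ->  2 a_2 = a_1 + 2 a_0 = -3  ->  a_2 = -3/2
  x^1: 6 a_3 - 2 a_2 = 0  ->  6 a_3 = 2 a_2 = -3  ->  a_3 = -1/2
  x^2: 12 a_4 - 3 a_3 + 2 a_2 = 0  ->  12 a_4 = 3 a_3 - 2 a_2 = 3/2  ->  a_4 = 1/8
  x^3: 20 a_5 - 4 a_4 + 4 a_3 = 0  ->  20 a_5 = 4 a_4 - 4 a_3 = 5/2  ->  a_5 = 1/8
Truncated series: y(x) = -1 - x - (3/2) x^2 - (1/2) x^3 + (1/8) x^4 + (1/8) x^5 + O(x^6).

a_0 = -1; a_1 = -1; a_2 = -3/2; a_3 = -1/2; a_4 = 1/8; a_5 = 1/8


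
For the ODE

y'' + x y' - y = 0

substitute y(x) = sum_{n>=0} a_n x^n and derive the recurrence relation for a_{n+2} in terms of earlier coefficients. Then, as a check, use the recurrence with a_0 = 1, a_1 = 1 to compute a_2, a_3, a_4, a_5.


Substitute y = sum_n a_n x^n.
y''(x) has coefficient (n+2)(n+1) a_{n+2} at x^n;
x y'(x) has coefficient n a_n at x^n (shift);
-y(x) has coefficient -1 a_n at x^n.
Matching x^n: (n+2)(n+1) a_{n+2} + (n - 1) a_n = 0.
Thus a_{n+2} = (-n + 1) / ((n+1)(n+2)) * a_n.

Check with a_0 = 1, a_1 = 1 (apply the recurrence for n = 0, 1, 2, 3): a_0 = 1, a_1 = 1, a_2 = 1/2, a_3 = 0, a_4 = -1/24, a_5 = 0.

a_(n+2) = (-n + 1) / ((n+1)(n+2)) * a_n; check: a_0 = 1, a_1 = 1, a_2 = 1/2, a_3 = 0, a_4 = -1/24, a_5 = 0


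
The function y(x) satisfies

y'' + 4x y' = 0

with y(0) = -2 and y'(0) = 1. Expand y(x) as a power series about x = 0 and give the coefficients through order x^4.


Ansatz: y(x) = sum_{n>=0} a_n x^n, so y'(x) = sum_{n>=1} n a_n x^(n-1) and y''(x) = sum_{n>=2} n(n-1) a_n x^(n-2).
Substitute into P(x) y'' + Q(x) y' + R(x) y = 0 with P(x) = 1, Q(x) = 4x, R(x) = 0, and match powers of x.
Initial conditions: a_0 = -2, a_1 = 1.
Setting the coefficient of each power of x to zero and solving order by order (substituting the coefficients already found):
  x^0: 2 a_2 = 0  ->  a_2 = 0
  x^1: 6 a_3 + 4 a_1 = 0  ->  6 a_3 = -4 a_1 = -4  ->  a_3 = -2/3
  x^2: 12 a_4 + 8 a_2 = 0  ->  12 a_4 = -8 a_2 = 0  ->  a_4 = 0
Truncated series: y(x) = -2 + x - (2/3) x^3 + O(x^5).

a_0 = -2; a_1 = 1; a_2 = 0; a_3 = -2/3; a_4 = 0


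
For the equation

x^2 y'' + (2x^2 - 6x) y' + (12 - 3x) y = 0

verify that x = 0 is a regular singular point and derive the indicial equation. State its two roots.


Divide by x^2 to reach normal form y'' + P_1(x) y' + P_2(x) y = 0 with P_1(x) = 2 - 6/x and P_2(x) = -3/x + 12/x^2.
x = 0 is a singular point because the y'-coefficient 2 - 6/x has a pole at x = 0 and the y-coefficient -3/x + 12/x^2 has a pole at x = 0.
It is a regular singular point because x P_1(x) = p(x) = 2x - 6 and x^2 P_2(x) = q(x) = 12 - 3x are polynomials, hence analytic at x = 0.
p(0) = -6,  q(0) = 12.
Indicial equation: r(r-1) + p(0) r + q(0) = 0, i.e. r^2 + (p(0) - 1) r + q(0) = 0, i.e. r^2 - 7 r + 12 = 0.
Discriminant: (-7)^2 - 4(12) = 1, so r = (7 ± 1)/2.
Solving: r_1 = 4, r_2 = 3.

indicial: r^2 - 7 r + 12 = 0; roots r_1 = 4, r_2 = 3


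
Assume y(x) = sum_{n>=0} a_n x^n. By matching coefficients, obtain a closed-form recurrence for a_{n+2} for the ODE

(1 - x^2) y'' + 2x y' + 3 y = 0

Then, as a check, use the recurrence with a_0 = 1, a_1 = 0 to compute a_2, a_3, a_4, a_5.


Substitute y = sum_n a_n x^n.
(1 - 1 x^2) y'' contributes (n+2)(n+1) a_{n+2} - n(n-1) a_n at x^n.
2 x y'(x) contributes 2 n a_n at x^n.
3 y(x) contributes 3 a_n at x^n.
Matching x^n: (n+2)(n+1) a_{n+2} + (-n(n-1) + 2 n + 3) a_n = 0.
Thus a_{n+2} = (n(n-1) - 2 n - 3) / ((n+1)(n+2)) * a_n.

Check with a_0 = 1, a_1 = 0 (apply the recurrence for n = 0, 1, 2, 3): a_0 = 1, a_1 = 0, a_2 = -3/2, a_3 = 0, a_4 = 5/8, a_5 = 0.

a_(n+2) = (n(n-1) - 2 n - 3) / ((n+1)(n+2)) * a_n; check: a_0 = 1, a_1 = 0, a_2 = -3/2, a_3 = 0, a_4 = 5/8, a_5 = 0


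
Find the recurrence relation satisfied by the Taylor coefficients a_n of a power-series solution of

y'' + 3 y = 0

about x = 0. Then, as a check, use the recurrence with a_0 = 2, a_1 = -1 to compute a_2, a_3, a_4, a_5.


Substitute y = sum_n a_n x^n into y'' + (const) y = 0.
y''(x) = sum_{n>=0} (n+2)(n+1) a_{n+2} x^n.
The ODE becomes sum_n [(n+2)(n+1) a_{n+2} + 3 a_n] x^n = 0.
Setting each coefficient to zero gives the recurrence:
  (n+2)(n+1) a_{n+2} + 3 a_n = 0,
  a_{n+2} = -3 / ((n+1)(n+2)) a_n.

Check with a_0 = 2, a_1 = -1 (apply the recurrence for n = 0, 1, 2, 3): a_0 = 2, a_1 = -1, a_2 = -3, a_3 = 1/2, a_4 = 3/4, a_5 = -3/40.

a_{n+2} = -3/((n+1)(n+2)) * a_n; check: a_0 = 2, a_1 = -1, a_2 = -3, a_3 = 1/2, a_4 = 3/4, a_5 = -3/40


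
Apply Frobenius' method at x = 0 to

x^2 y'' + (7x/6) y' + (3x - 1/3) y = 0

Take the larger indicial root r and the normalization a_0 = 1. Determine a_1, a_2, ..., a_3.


Write in Frobenius form y'' + (p(x)/x) y' + (q(x)/x^2) y = 0:
  p(x) = 7/6,  q(x) = 3x - 1/3.
Indicial equation: r(r-1) + (7/6) r + (-1/3) = 0 -> roots r_1 = 1/2, r_2 = -2/3.
Take r = r_1 = 1/2. Let y(x) = x^r sum_{n>=0} a_n x^n with a_0 = 1.
Substitute y = x^r sum a_n x^n and match x^{r+n}. The recurrence is
  D(n) a_n + 3 a_{n-1} = 0,  where D(n) = (r+n)(r+n-1) + (7/6)(r+n) + (-1/3).
  a_n = -3 / D(n) * a_{n-1}.
Since the indicial polynomial factors as (r - r_1)(r - r_2), D(n) = (r_1 + n - r_1)(r_1 + n - r_2) = n(n + 7/6).
Evaluating step by step (a_0 = 1):
  n = 1: D(1) = 1(1 + 7/6) = 13/6; numerator = -3(1) = -3; a_1 = (-3)/(13/6) = -18/13
  n = 2: D(2) = 2(2 + 7/6) = 19/3; numerator = -3(-18/13) = 54/13; a_2 = (54/13)/(19/3) = 162/247
  n = 3: D(3) = 3(3 + 7/6) = 25/2; numerator = -3(162/247) = -486/247; a_3 = (-486/247)/(25/2) = -972/6175

r = 1/2; a_0 = 1; a_1 = -18/13; a_2 = 162/247; a_3 = -972/6175
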